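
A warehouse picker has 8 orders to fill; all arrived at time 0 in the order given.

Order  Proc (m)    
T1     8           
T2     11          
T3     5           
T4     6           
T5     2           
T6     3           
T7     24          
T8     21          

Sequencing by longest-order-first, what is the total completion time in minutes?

LPT (decreasing processing time): T7 T8 T2 T1 T4 T3 T6 T5.
T7: 0→24
T8: 24→45
T2: 45→56
T1: 56→64
T4: 64→70
T3: 70→75
T6: 75→78
T5: 78→80
Sum = 24+45+56+64+70+75+78+80 = 492.

492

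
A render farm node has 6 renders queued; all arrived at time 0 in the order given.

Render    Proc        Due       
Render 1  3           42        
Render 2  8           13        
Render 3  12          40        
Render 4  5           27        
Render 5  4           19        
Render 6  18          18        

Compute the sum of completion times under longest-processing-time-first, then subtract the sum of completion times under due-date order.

LPT (decreasing processing time): Render 6 Render 3 Render 2 Render 4 Render 5 Render 1.
Render 6: 0→18
Render 3: 18→30
Render 2: 30→38
Render 4: 38→43
Render 5: 43→47
Render 1: 47→50
Sum = 18+30+38+43+47+50 = 226.
EDD (increasing due date): Render 2 Render 6 Render 5 Render 4 Render 3 Render 1.
Render 2: 0→8
Render 6: 8→26
Render 5: 26→30
Render 4: 30→35
Render 3: 35→47
Render 1: 47→50
Sum = 8+26+30+35+47+50 = 196.
Difference = 226 − 196 = 30.

30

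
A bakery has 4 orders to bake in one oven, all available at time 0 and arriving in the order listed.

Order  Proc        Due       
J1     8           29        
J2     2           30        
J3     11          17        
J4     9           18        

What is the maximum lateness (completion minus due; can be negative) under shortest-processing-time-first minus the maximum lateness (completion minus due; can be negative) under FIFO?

1

SPT (increasing processing time): J2 J1 J4 J3.
J2: 0→2, due 30, lateness -28
J1: 2→10, due 29, lateness -19
J4: 10→19, due 18, lateness 1
J3: 19→30, due 17, lateness 13
Maximum = 13.
FIFO (arrival order): J1 J2 J3 J4.
J1: 0→8, due 29, lateness -21
J2: 8→10, due 30, lateness -20
J3: 10→21, due 17, lateness 4
J4: 21→30, due 18, lateness 12
Maximum = 12.
Difference = 13 − 12 = 1.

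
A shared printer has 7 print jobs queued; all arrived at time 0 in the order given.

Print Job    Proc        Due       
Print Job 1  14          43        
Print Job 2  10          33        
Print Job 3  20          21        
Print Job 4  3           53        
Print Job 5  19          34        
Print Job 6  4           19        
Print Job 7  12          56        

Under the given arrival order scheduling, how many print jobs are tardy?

FIFO (arrival order): Print Job 1 Print Job 2 Print Job 3 Print Job 4 Print Job 5 Print Job 6 Print Job 7.
Print Job 1: 0→14, due 43, tardiness 0
Print Job 2: 14→24, due 33, tardiness 0
Print Job 3: 24→44, due 21, tardiness 23
Print Job 4: 44→47, due 53, tardiness 0
Print Job 5: 47→66, due 34, tardiness 32
Print Job 6: 66→70, due 19, tardiness 51
Print Job 7: 70→82, due 56, tardiness 26
Late print jobs: 4.

4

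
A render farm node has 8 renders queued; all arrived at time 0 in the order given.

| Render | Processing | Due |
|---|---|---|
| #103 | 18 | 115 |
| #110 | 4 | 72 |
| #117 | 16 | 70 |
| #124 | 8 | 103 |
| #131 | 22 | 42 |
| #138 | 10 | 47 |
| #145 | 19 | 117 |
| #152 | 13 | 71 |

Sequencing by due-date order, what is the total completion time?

502

EDD (increasing due date): #131 #138 #117 #152 #110 #124 #103 #145.
#131: 0→22
#138: 22→32
#117: 32→48
#152: 48→61
#110: 61→65
#124: 65→73
#103: 73→91
#145: 91→110
Sum = 22+32+48+61+65+73+91+110 = 502.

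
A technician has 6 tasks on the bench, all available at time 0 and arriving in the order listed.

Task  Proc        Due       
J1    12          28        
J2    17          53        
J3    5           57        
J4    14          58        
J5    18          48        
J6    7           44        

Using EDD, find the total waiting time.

181

EDD (increasing due date): J1 J6 J5 J2 J3 J4.
J1: waits 0, runs 0→12
J6: waits 12, runs 12→19
J5: waits 19, runs 19→37
J2: waits 37, runs 37→54
J3: waits 54, runs 54→59
J4: waits 59, runs 59→73
Sum = 0+12+19+37+54+59 = 181.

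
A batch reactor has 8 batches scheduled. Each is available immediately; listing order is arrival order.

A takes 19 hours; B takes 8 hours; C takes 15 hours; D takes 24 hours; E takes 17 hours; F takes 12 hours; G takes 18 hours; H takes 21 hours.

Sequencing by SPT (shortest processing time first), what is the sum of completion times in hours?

518

SPT (increasing processing time): B F C E G A H D.
B: 0→8
F: 8→20
C: 20→35
E: 35→52
G: 52→70
A: 70→89
H: 89→110
D: 110→134
Sum = 8+20+35+52+70+89+110+134 = 518.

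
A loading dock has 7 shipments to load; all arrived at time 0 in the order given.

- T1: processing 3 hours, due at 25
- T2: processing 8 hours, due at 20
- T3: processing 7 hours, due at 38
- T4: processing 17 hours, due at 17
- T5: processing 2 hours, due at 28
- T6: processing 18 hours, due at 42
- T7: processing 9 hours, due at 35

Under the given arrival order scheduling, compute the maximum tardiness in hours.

29

FIFO (arrival order): T1 T2 T3 T4 T5 T6 T7.
T1: 0→3, due 25, tardiness 0
T2: 3→11, due 20, tardiness 0
T3: 11→18, due 38, tardiness 0
T4: 18→35, due 17, tardiness 18
T5: 35→37, due 28, tardiness 9
T6: 37→55, due 42, tardiness 13
T7: 55→64, due 35, tardiness 29
Maximum = 29.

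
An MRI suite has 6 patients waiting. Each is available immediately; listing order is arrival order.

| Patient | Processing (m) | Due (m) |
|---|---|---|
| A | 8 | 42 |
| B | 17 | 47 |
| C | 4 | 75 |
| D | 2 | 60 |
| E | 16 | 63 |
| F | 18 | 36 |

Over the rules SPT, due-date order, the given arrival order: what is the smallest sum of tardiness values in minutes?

0

SPT (increasing processing time): D C A E B F.
D: 0→2, due 60, tardiness 0
C: 2→6, due 75, tardiness 0
A: 6→14, due 42, tardiness 0
E: 14→30, due 63, tardiness 0
B: 30→47, due 47, tardiness 0
F: 47→65, due 36, tardiness 29
Sum = 0+0+0+0+0+29 = 29.
EDD (increasing due date): F A B D E C.
F: 0→18, due 36, tardiness 0
A: 18→26, due 42, tardiness 0
B: 26→43, due 47, tardiness 0
D: 43→45, due 60, tardiness 0
E: 45→61, due 63, tardiness 0
C: 61→65, due 75, tardiness 0
Sum = 0+0+0+0+0+0 = 0.
FIFO (arrival order): A B C D E F.
A: 0→8, due 42, tardiness 0
B: 8→25, due 47, tardiness 0
C: 25→29, due 75, tardiness 0
D: 29→31, due 60, tardiness 0
E: 31→47, due 63, tardiness 0
F: 47→65, due 36, tardiness 29
Sum = 0+0+0+0+0+29 = 29.
SPT 29, EDD 0, FIFO 29 → minimum 0.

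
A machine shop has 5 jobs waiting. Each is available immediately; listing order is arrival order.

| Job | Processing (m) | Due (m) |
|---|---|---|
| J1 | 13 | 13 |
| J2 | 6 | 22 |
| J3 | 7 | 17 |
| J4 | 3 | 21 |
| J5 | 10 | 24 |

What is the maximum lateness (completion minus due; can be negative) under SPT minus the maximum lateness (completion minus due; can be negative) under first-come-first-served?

SPT (increasing processing time): J4 J2 J3 J5 J1.
J4: 0→3, due 21, lateness -18
J2: 3→9, due 22, lateness -13
J3: 9→16, due 17, lateness -1
J5: 16→26, due 24, lateness 2
J1: 26→39, due 13, lateness 26
Maximum = 26.
FIFO (arrival order): J1 J2 J3 J4 J5.
J1: 0→13, due 13, lateness 0
J2: 13→19, due 22, lateness -3
J3: 19→26, due 17, lateness 9
J4: 26→29, due 21, lateness 8
J5: 29→39, due 24, lateness 15
Maximum = 15.
Difference = 26 − 15 = 11.

11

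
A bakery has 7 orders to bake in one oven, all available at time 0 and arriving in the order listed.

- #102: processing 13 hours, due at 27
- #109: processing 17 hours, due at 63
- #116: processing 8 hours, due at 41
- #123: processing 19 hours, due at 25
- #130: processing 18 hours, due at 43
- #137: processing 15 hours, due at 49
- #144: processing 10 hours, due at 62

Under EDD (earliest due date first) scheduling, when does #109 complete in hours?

100

EDD (increasing due date): #123 #102 #116 #130 #137 #144 #109.
#123: 0→19
#102: 19→32
#116: 32→40
#130: 40→58
#137: 58→73
#144: 73→83
#109: 83→100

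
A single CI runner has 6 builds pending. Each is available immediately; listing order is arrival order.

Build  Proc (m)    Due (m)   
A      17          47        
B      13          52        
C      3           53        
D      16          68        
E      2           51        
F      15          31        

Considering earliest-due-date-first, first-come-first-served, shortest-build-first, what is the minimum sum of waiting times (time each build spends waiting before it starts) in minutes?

107

EDD (increasing due date): F A E B C D.
F: waits 0, runs 0→15
A: waits 15, runs 15→32
E: waits 32, runs 32→34
B: waits 34, runs 34→47
C: waits 47, runs 47→50
D: waits 50, runs 50→66
Sum = 0+15+32+34+47+50 = 178.
FIFO (arrival order): A B C D E F.
A: waits 0, runs 0→17
B: waits 17, runs 17→30
C: waits 30, runs 30→33
D: waits 33, runs 33→49
E: waits 49, runs 49→51
F: waits 51, runs 51→66
Sum = 0+17+30+33+49+51 = 180.
SPT (increasing processing time): E C B F D A.
E: waits 0, runs 0→2
C: waits 2, runs 2→5
B: waits 5, runs 5→18
F: waits 18, runs 18→33
D: waits 33, runs 33→49
A: waits 49, runs 49→66
Sum = 0+2+5+18+33+49 = 107.
EDD 178, FIFO 180, SPT 107 → minimum 107.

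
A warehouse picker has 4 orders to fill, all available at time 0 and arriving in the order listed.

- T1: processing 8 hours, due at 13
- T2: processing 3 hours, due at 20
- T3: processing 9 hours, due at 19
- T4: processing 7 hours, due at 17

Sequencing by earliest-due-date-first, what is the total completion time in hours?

74

EDD (increasing due date): T1 T4 T3 T2.
T1: 0→8
T4: 8→15
T3: 15→24
T2: 24→27
Sum = 8+15+24+27 = 74.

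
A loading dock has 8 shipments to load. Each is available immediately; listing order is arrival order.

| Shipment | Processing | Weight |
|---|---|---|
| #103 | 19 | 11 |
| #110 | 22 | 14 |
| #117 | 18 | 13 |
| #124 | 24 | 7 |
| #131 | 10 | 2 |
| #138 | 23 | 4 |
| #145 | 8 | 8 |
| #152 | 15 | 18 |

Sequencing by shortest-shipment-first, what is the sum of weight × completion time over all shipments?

SPT (increasing processing time): #145 #131 #152 #117 #103 #110 #138 #124.
#145: finishes 8, weight 8, w·C = 64
#131: finishes 18, weight 2, w·C = 36
#152: finishes 33, weight 18, w·C = 594
#117: finishes 51, weight 13, w·C = 663
#103: finishes 70, weight 11, w·C = 770
#110: finishes 92, weight 14, w·C = 1288
#138: finishes 115, weight 4, w·C = 460
#124: finishes 139, weight 7, w·C = 973
Sum = 64+36+594+663+770+1288+460+973 = 4848.

4848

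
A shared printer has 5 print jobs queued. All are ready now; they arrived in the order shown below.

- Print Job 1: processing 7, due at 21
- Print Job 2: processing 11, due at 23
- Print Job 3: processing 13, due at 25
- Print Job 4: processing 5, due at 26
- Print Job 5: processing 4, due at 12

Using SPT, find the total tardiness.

19

SPT (increasing processing time): Print Job 5 Print Job 4 Print Job 1 Print Job 2 Print Job 3.
Print Job 5: 0→4, due 12, tardiness 0
Print Job 4: 4→9, due 26, tardiness 0
Print Job 1: 9→16, due 21, tardiness 0
Print Job 2: 16→27, due 23, tardiness 4
Print Job 3: 27→40, due 25, tardiness 15
Sum = 0+0+0+4+15 = 19.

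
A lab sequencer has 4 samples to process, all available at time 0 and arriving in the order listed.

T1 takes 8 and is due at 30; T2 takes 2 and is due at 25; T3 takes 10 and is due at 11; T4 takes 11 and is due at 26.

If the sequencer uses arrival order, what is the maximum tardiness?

FIFO (arrival order): T1 T2 T3 T4.
T1: 0→8, due 30, tardiness 0
T2: 8→10, due 25, tardiness 0
T3: 10→20, due 11, tardiness 9
T4: 20→31, due 26, tardiness 5
Maximum = 9.

9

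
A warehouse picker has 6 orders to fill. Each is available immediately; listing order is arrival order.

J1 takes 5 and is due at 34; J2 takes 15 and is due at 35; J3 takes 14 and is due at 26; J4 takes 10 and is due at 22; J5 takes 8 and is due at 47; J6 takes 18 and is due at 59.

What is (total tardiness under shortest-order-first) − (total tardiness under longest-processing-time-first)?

SPT (increasing processing time): J1 J5 J4 J3 J2 J6.
J1: 0→5, due 34, tardiness 0
J5: 5→13, due 47, tardiness 0
J4: 13→23, due 22, tardiness 1
J3: 23→37, due 26, tardiness 11
J2: 37→52, due 35, tardiness 17
J6: 52→70, due 59, tardiness 11
Sum = 0+0+1+11+17+11 = 40.
LPT (decreasing processing time): J6 J2 J3 J4 J5 J1.
J6: 0→18, due 59, tardiness 0
J2: 18→33, due 35, tardiness 0
J3: 33→47, due 26, tardiness 21
J4: 47→57, due 22, tardiness 35
J5: 57→65, due 47, tardiness 18
J1: 65→70, due 34, tardiness 36
Sum = 0+0+21+35+18+36 = 110.
Difference = 40 − 110 = -70.

-70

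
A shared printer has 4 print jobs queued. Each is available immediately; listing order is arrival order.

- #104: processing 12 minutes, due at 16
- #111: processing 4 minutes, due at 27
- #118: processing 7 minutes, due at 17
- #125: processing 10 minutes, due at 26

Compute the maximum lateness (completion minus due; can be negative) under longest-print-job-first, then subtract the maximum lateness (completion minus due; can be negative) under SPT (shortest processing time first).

LPT (decreasing processing time): #104 #125 #118 #111.
#104: 0→12, due 16, lateness -4
#125: 12→22, due 26, lateness -4
#118: 22→29, due 17, lateness 12
#111: 29→33, due 27, lateness 6
Maximum = 12.
SPT (increasing processing time): #111 #118 #125 #104.
#111: 0→4, due 27, lateness -23
#118: 4→11, due 17, lateness -6
#125: 11→21, due 26, lateness -5
#104: 21→33, due 16, lateness 17
Maximum = 17.
Difference = 12 − 17 = -5.

-5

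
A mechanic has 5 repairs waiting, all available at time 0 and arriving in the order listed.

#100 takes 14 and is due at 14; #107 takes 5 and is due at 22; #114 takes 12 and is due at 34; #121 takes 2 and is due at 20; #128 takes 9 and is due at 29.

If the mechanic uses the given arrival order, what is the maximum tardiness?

FIFO (arrival order): #100 #107 #114 #121 #128.
#100: 0→14, due 14, tardiness 0
#107: 14→19, due 22, tardiness 0
#114: 19→31, due 34, tardiness 0
#121: 31→33, due 20, tardiness 13
#128: 33→42, due 29, tardiness 13
Maximum = 13.

13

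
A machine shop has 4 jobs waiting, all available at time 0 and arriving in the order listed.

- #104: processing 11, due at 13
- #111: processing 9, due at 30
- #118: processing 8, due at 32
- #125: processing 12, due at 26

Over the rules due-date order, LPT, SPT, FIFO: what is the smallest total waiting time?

53

EDD (increasing due date): #104 #125 #111 #118.
#104: waits 0, runs 0→11
#125: waits 11, runs 11→23
#111: waits 23, runs 23→32
#118: waits 32, runs 32→40
Sum = 0+11+23+32 = 66.
LPT (decreasing processing time): #125 #104 #111 #118.
#125: waits 0, runs 0→12
#104: waits 12, runs 12→23
#111: waits 23, runs 23→32
#118: waits 32, runs 32→40
Sum = 0+12+23+32 = 67.
SPT (increasing processing time): #118 #111 #104 #125.
#118: waits 0, runs 0→8
#111: waits 8, runs 8→17
#104: waits 17, runs 17→28
#125: waits 28, runs 28→40
Sum = 0+8+17+28 = 53.
FIFO (arrival order): #104 #111 #118 #125.
#104: waits 0, runs 0→11
#111: waits 11, runs 11→20
#118: waits 20, runs 20→28
#125: waits 28, runs 28→40
Sum = 0+11+20+28 = 59.
EDD 66, LPT 67, SPT 53, FIFO 59 → minimum 53.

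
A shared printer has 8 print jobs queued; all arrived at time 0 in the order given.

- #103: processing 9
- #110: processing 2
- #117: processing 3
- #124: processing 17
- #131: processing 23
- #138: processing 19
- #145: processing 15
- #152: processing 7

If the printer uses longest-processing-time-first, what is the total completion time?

LPT (decreasing processing time): #131 #138 #124 #145 #103 #152 #117 #110.
#131: 0→23
#138: 23→42
#124: 42→59
#145: 59→74
#103: 74→83
#152: 83→90
#117: 90→93
#110: 93→95
Sum = 23+42+59+74+83+90+93+95 = 559.

559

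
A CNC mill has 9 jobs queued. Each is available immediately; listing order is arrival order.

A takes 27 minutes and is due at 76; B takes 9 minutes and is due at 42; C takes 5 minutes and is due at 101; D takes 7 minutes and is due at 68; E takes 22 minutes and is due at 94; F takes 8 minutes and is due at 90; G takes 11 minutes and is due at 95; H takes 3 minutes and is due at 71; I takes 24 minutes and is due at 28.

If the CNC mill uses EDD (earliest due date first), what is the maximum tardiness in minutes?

16

EDD (increasing due date): I B D H A F E G C.
I: 0→24, due 28, tardiness 0
B: 24→33, due 42, tardiness 0
D: 33→40, due 68, tardiness 0
H: 40→43, due 71, tardiness 0
A: 43→70, due 76, tardiness 0
F: 70→78, due 90, tardiness 0
E: 78→100, due 94, tardiness 6
G: 100→111, due 95, tardiness 16
C: 111→116, due 101, tardiness 15
Maximum = 16.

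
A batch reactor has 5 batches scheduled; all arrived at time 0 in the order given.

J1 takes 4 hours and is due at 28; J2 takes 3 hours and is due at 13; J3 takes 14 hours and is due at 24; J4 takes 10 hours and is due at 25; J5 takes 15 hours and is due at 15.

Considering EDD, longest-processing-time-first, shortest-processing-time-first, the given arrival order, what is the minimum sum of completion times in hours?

EDD (increasing due date): J2 J5 J3 J4 J1.
J2: 0→3
J5: 3→18
J3: 18→32
J4: 32→42
J1: 42→46
Sum = 3+18+32+42+46 = 141.
LPT (decreasing processing time): J5 J3 J4 J1 J2.
J5: 0→15
J3: 15→29
J4: 29→39
J1: 39→43
J2: 43→46
Sum = 15+29+39+43+46 = 172.
SPT (increasing processing time): J2 J1 J4 J3 J5.
J2: 0→3
J1: 3→7
J4: 7→17
J3: 17→31
J5: 31→46
Sum = 3+7+17+31+46 = 104.
FIFO (arrival order): J1 J2 J3 J4 J5.
J1: 0→4
J2: 4→7
J3: 7→21
J4: 21→31
J5: 31→46
Sum = 4+7+21+31+46 = 109.
EDD 141, LPT 172, SPT 104, FIFO 109 → minimum 104.

104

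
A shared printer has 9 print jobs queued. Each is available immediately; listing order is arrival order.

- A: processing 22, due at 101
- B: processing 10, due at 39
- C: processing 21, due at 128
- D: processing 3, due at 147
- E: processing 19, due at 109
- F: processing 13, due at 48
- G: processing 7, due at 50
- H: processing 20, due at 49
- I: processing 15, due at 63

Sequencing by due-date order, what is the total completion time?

641

EDD (increasing due date): B F H G I A E C D.
B: 0→10
F: 10→23
H: 23→43
G: 43→50
I: 50→65
A: 65→87
E: 87→106
C: 106→127
D: 127→130
Sum = 10+23+43+50+65+87+106+127+130 = 641.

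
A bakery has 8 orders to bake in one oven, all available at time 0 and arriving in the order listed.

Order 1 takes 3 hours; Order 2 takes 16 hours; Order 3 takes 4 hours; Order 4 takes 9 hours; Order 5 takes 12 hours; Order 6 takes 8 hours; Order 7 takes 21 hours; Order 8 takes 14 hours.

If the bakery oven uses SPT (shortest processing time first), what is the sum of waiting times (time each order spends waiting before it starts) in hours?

201

SPT (increasing processing time): Order 1 Order 3 Order 6 Order 4 Order 5 Order 8 Order 2 Order 7.
Order 1: waits 0, runs 0→3
Order 3: waits 3, runs 3→7
Order 6: waits 7, runs 7→15
Order 4: waits 15, runs 15→24
Order 5: waits 24, runs 24→36
Order 8: waits 36, runs 36→50
Order 2: waits 50, runs 50→66
Order 7: waits 66, runs 66→87
Sum = 0+3+7+15+24+36+50+66 = 201.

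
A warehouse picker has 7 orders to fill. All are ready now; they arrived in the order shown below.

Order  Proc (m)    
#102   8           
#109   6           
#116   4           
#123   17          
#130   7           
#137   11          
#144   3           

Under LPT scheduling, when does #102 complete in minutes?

LPT (decreasing processing time): #123 #137 #102 #130 #109 #116 #144.
#123: 0→17
#137: 17→28
#102: 28→36

36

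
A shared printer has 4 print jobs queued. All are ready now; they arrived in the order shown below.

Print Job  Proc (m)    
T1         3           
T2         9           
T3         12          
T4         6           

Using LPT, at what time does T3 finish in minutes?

12

LPT (decreasing processing time): T3 T2 T4 T1.
T3: 0→12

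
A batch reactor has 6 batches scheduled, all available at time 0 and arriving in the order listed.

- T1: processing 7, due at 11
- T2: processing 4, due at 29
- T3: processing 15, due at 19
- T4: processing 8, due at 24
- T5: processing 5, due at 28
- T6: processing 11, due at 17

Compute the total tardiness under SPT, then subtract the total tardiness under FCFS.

SPT (increasing processing time): T2 T5 T1 T4 T6 T3.
T2: 0→4, due 29, tardiness 0
T5: 4→9, due 28, tardiness 0
T1: 9→16, due 11, tardiness 5
T4: 16→24, due 24, tardiness 0
T6: 24→35, due 17, tardiness 18
T3: 35→50, due 19, tardiness 31
Sum = 0+0+5+0+18+31 = 54.
FIFO (arrival order): T1 T2 T3 T4 T5 T6.
T1: 0→7, due 11, tardiness 0
T2: 7→11, due 29, tardiness 0
T3: 11→26, due 19, tardiness 7
T4: 26→34, due 24, tardiness 10
T5: 34→39, due 28, tardiness 11
T6: 39→50, due 17, tardiness 33
Sum = 0+0+7+10+11+33 = 61.
Difference = 54 − 61 = -7.

-7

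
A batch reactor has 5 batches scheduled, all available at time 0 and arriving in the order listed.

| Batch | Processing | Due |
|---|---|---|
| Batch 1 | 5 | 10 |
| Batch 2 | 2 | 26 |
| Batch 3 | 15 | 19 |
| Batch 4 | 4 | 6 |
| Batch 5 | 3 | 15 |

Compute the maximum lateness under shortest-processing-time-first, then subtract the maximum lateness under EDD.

SPT (increasing processing time): Batch 2 Batch 5 Batch 4 Batch 1 Batch 3.
Batch 2: 0→2, due 26, lateness -24
Batch 5: 2→5, due 15, lateness -10
Batch 4: 5→9, due 6, lateness 3
Batch 1: 9→14, due 10, lateness 4
Batch 3: 14→29, due 19, lateness 10
Maximum = 10.
EDD (increasing due date): Batch 4 Batch 1 Batch 5 Batch 3 Batch 2.
Batch 4: 0→4, due 6, lateness -2
Batch 1: 4→9, due 10, lateness -1
Batch 5: 9→12, due 15, lateness -3
Batch 3: 12→27, due 19, lateness 8
Batch 2: 27→29, due 26, lateness 3
Maximum = 8.
Difference = 10 − 8 = 2.

2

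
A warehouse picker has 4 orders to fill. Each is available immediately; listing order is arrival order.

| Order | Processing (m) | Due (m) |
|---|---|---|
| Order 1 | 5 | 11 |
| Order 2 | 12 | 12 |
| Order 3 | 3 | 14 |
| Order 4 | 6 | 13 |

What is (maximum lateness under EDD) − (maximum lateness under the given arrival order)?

EDD (increasing due date): Order 1 Order 2 Order 4 Order 3.
Order 1: 0→5, due 11, lateness -6
Order 2: 5→17, due 12, lateness 5
Order 4: 17→23, due 13, lateness 10
Order 3: 23→26, due 14, lateness 12
Maximum = 12.
FIFO (arrival order): Order 1 Order 2 Order 3 Order 4.
Order 1: 0→5, due 11, lateness -6
Order 2: 5→17, due 12, lateness 5
Order 3: 17→20, due 14, lateness 6
Order 4: 20→26, due 13, lateness 13
Maximum = 13.
Difference = 12 − 13 = -1.

-1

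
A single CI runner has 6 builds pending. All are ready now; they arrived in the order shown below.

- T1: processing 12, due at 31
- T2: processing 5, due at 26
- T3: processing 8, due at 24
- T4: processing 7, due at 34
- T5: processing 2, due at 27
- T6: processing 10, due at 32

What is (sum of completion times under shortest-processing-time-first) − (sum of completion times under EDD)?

-23

SPT (increasing processing time): T5 T2 T4 T3 T6 T1.
T5: 0→2
T2: 2→7
T4: 7→14
T3: 14→22
T6: 22→32
T1: 32→44
Sum = 2+7+14+22+32+44 = 121.
EDD (increasing due date): T3 T2 T5 T1 T6 T4.
T3: 0→8
T2: 8→13
T5: 13→15
T1: 15→27
T6: 27→37
T4: 37→44
Sum = 8+13+15+27+37+44 = 144.
Difference = 121 − 144 = -23.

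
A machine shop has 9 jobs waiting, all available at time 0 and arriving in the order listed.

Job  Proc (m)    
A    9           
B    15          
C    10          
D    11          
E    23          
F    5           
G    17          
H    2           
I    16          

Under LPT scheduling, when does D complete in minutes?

82

LPT (decreasing processing time): E G I B D C A F H.
E: 0→23
G: 23→40
I: 40→56
B: 56→71
D: 71→82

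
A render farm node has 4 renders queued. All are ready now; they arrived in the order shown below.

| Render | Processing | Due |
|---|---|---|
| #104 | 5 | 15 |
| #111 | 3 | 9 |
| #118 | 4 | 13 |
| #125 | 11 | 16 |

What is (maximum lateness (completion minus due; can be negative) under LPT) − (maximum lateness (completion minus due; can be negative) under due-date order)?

LPT (decreasing processing time): #125 #104 #118 #111.
#125: 0→11, due 16, lateness -5
#104: 11→16, due 15, lateness 1
#118: 16→20, due 13, lateness 7
#111: 20→23, due 9, lateness 14
Maximum = 14.
EDD (increasing due date): #111 #118 #104 #125.
#111: 0→3, due 9, lateness -6
#118: 3→7, due 13, lateness -6
#104: 7→12, due 15, lateness -3
#125: 12→23, due 16, lateness 7
Maximum = 7.
Difference = 14 − 7 = 7.

7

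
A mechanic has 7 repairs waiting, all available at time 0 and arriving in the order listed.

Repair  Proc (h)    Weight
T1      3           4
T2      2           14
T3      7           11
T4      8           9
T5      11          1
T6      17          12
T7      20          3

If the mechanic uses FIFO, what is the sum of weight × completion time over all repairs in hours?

FIFO (arrival order): T1 T2 T3 T4 T5 T6 T7.
T1: finishes 3, weight 4, w·C = 12
T2: finishes 5, weight 14, w·C = 70
T3: finishes 12, weight 11, w·C = 132
T4: finishes 20, weight 9, w·C = 180
T5: finishes 31, weight 1, w·C = 31
T6: finishes 48, weight 12, w·C = 576
T7: finishes 68, weight 3, w·C = 204
Sum = 12+70+132+180+31+576+204 = 1205.

1205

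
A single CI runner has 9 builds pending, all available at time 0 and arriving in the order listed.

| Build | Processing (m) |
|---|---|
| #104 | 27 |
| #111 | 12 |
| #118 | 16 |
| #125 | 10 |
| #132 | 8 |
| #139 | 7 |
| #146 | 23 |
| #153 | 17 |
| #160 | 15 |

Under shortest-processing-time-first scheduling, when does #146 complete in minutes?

108

SPT (increasing processing time): #139 #132 #125 #111 #160 #118 #153 #146 #104.
#139: 0→7
#132: 7→15
#125: 15→25
#111: 25→37
#160: 37→52
#118: 52→68
#153: 68→85
#146: 85→108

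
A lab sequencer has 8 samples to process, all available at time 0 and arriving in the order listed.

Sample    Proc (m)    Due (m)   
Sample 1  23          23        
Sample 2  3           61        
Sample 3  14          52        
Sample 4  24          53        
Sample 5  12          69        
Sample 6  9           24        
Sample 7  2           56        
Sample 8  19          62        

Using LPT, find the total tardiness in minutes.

249

LPT (decreasing processing time): Sample 4 Sample 1 Sample 8 Sample 3 Sample 5 Sample 6 Sample 2 Sample 7.
Sample 4: 0→24, due 53, tardiness 0
Sample 1: 24→47, due 23, tardiness 24
Sample 8: 47→66, due 62, tardiness 4
Sample 3: 66→80, due 52, tardiness 28
Sample 5: 80→92, due 69, tardiness 23
Sample 6: 92→101, due 24, tardiness 77
Sample 2: 101→104, due 61, tardiness 43
Sample 7: 104→106, due 56, tardiness 50
Sum = 0+24+4+28+23+77+43+50 = 249.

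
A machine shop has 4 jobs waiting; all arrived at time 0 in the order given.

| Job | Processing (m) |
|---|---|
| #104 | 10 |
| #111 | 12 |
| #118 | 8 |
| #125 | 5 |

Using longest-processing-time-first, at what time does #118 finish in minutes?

30

LPT (decreasing processing time): #111 #104 #118 #125.
#111: 0→12
#104: 12→22
#118: 22→30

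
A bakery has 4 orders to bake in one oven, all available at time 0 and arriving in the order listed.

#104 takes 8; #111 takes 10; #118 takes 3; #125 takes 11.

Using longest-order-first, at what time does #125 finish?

11

LPT (decreasing processing time): #125 #111 #104 #118.
#125: 0→11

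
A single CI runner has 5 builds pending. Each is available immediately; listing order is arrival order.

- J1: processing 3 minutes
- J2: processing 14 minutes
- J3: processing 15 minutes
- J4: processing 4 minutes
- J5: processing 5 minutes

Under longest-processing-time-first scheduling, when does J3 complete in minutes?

15

LPT (decreasing processing time): J3 J2 J5 J4 J1.
J3: 0→15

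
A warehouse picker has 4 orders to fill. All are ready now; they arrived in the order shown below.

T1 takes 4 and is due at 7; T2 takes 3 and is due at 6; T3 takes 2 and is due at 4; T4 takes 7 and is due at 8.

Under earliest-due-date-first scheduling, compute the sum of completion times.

EDD (increasing due date): T3 T2 T1 T4.
T3: 0→2
T2: 2→5
T1: 5→9
T4: 9→16
Sum = 2+5+9+16 = 32.

32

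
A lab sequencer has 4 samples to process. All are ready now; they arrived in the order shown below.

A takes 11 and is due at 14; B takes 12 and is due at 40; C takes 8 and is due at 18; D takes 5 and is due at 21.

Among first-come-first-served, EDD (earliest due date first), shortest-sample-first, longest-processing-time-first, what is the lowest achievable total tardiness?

4

FIFO (arrival order): A B C D.
A: 0→11, due 14, tardiness 0
B: 11→23, due 40, tardiness 0
C: 23→31, due 18, tardiness 13
D: 31→36, due 21, tardiness 15
Sum = 0+0+13+15 = 28.
EDD (increasing due date): A C D B.
A: 0→11, due 14, tardiness 0
C: 11→19, due 18, tardiness 1
D: 19→24, due 21, tardiness 3
B: 24→36, due 40, tardiness 0
Sum = 0+1+3+0 = 4.
SPT (increasing processing time): D C A B.
D: 0→5, due 21, tardiness 0
C: 5→13, due 18, tardiness 0
A: 13→24, due 14, tardiness 10
B: 24→36, due 40, tardiness 0
Sum = 0+0+10+0 = 10.
LPT (decreasing processing time): B A C D.
B: 0→12, due 40, tardiness 0
A: 12→23, due 14, tardiness 9
C: 23→31, due 18, tardiness 13
D: 31→36, due 21, tardiness 15
Sum = 0+9+13+15 = 37.
FIFO 28, EDD 4, SPT 10, LPT 37 → minimum 4.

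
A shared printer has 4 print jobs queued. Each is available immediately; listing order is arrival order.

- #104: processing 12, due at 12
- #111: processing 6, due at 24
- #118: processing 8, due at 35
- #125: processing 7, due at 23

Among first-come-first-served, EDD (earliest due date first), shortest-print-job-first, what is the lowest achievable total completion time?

73

FIFO (arrival order): #104 #111 #118 #125.
#104: 0→12
#111: 12→18
#118: 18→26
#125: 26→33
Sum = 12+18+26+33 = 89.
EDD (increasing due date): #104 #125 #111 #118.
#104: 0→12
#125: 12→19
#111: 19→25
#118: 25→33
Sum = 12+19+25+33 = 89.
SPT (increasing processing time): #111 #125 #118 #104.
#111: 0→6
#125: 6→13
#118: 13→21
#104: 21→33
Sum = 6+13+21+33 = 73.
FIFO 89, EDD 89, SPT 73 → minimum 73.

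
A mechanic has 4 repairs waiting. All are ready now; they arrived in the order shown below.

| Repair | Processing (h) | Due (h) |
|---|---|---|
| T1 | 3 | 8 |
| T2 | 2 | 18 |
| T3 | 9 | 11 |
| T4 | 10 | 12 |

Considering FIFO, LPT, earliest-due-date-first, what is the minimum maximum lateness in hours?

FIFO (arrival order): T1 T2 T3 T4.
T1: 0→3, due 8, lateness -5
T2: 3→5, due 18, lateness -13
T3: 5→14, due 11, lateness 3
T4: 14→24, due 12, lateness 12
Maximum = 12.
LPT (decreasing processing time): T4 T3 T1 T2.
T4: 0→10, due 12, lateness -2
T3: 10→19, due 11, lateness 8
T1: 19→22, due 8, lateness 14
T2: 22→24, due 18, lateness 6
Maximum = 14.
EDD (increasing due date): T1 T3 T4 T2.
T1: 0→3, due 8, lateness -5
T3: 3→12, due 11, lateness 1
T4: 12→22, due 12, lateness 10
T2: 22→24, due 18, lateness 6
Maximum = 10.
FIFO 12, LPT 14, EDD 10 → minimum 10.

10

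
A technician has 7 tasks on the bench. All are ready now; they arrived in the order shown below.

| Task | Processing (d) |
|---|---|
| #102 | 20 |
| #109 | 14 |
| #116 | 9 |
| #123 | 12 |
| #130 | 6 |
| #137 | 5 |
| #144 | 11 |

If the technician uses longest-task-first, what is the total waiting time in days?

295

LPT (decreasing processing time): #102 #109 #123 #144 #116 #130 #137.
#102: waits 0, runs 0→20
#109: waits 20, runs 20→34
#123: waits 34, runs 34→46
#144: waits 46, runs 46→57
#116: waits 57, runs 57→66
#130: waits 66, runs 66→72
#137: waits 72, runs 72→77
Sum = 0+20+34+46+57+66+72 = 295.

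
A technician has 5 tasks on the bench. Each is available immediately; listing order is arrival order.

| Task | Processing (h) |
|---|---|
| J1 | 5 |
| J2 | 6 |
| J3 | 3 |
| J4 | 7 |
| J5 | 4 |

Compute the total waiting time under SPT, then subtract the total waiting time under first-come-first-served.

SPT (increasing processing time): J3 J5 J1 J2 J4.
J3: waits 0, runs 0→3
J5: waits 3, runs 3→7
J1: waits 7, runs 7→12
J2: waits 12, runs 12→18
J4: waits 18, runs 18→25
Sum = 0+3+7+12+18 = 40.
FIFO (arrival order): J1 J2 J3 J4 J5.
J1: waits 0, runs 0→5
J2: waits 5, runs 5→11
J3: waits 11, runs 11→14
J4: waits 14, runs 14→21
J5: waits 21, runs 21→25
Sum = 0+5+11+14+21 = 51.
Difference = 40 − 51 = -11.

-11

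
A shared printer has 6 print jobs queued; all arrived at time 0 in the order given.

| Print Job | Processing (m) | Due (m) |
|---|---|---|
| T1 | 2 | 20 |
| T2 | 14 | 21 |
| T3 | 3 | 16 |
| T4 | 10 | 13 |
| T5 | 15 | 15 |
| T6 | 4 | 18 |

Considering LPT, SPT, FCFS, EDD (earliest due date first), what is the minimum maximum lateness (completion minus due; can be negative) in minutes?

LPT (decreasing processing time): T5 T2 T4 T6 T3 T1.
T5: 0→15, due 15, lateness 0
T2: 15→29, due 21, lateness 8
T4: 29→39, due 13, lateness 26
T6: 39→43, due 18, lateness 25
T3: 43→46, due 16, lateness 30
T1: 46→48, due 20, lateness 28
Maximum = 30.
SPT (increasing processing time): T1 T3 T6 T4 T2 T5.
T1: 0→2, due 20, lateness -18
T3: 2→5, due 16, lateness -11
T6: 5→9, due 18, lateness -9
T4: 9→19, due 13, lateness 6
T2: 19→33, due 21, lateness 12
T5: 33→48, due 15, lateness 33
Maximum = 33.
FIFO (arrival order): T1 T2 T3 T4 T5 T6.
T1: 0→2, due 20, lateness -18
T2: 2→16, due 21, lateness -5
T3: 16→19, due 16, lateness 3
T4: 19→29, due 13, lateness 16
T5: 29→44, due 15, lateness 29
T6: 44→48, due 18, lateness 30
Maximum = 30.
EDD (increasing due date): T4 T5 T3 T6 T1 T2.
T4: 0→10, due 13, lateness -3
T5: 10→25, due 15, lateness 10
T3: 25→28, due 16, lateness 12
T6: 28→32, due 18, lateness 14
T1: 32→34, due 20, lateness 14
T2: 34→48, due 21, lateness 27
Maximum = 27.
LPT 30, SPT 33, FIFO 30, EDD 27 → minimum 27.

27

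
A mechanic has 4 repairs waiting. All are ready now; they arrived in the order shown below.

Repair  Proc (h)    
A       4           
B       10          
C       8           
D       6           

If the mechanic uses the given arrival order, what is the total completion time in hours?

FIFO (arrival order): A B C D.
A: 0→4
B: 4→14
C: 14→22
D: 22→28
Sum = 4+14+22+28 = 68.

68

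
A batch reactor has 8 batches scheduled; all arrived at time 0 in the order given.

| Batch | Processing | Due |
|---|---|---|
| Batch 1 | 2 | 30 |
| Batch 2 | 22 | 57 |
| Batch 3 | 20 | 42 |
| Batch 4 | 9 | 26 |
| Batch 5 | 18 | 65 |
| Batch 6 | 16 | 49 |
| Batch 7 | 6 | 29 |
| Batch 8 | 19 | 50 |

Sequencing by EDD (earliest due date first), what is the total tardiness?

EDD (increasing due date): Batch 4 Batch 7 Batch 1 Batch 3 Batch 6 Batch 8 Batch 2 Batch 5.
Batch 4: 0→9, due 26, tardiness 0
Batch 7: 9→15, due 29, tardiness 0
Batch 1: 15→17, due 30, tardiness 0
Batch 3: 17→37, due 42, tardiness 0
Batch 6: 37→53, due 49, tardiness 4
Batch 8: 53→72, due 50, tardiness 22
Batch 2: 72→94, due 57, tardiness 37
Batch 5: 94→112, due 65, tardiness 47
Sum = 0+0+0+0+4+22+37+47 = 110.

110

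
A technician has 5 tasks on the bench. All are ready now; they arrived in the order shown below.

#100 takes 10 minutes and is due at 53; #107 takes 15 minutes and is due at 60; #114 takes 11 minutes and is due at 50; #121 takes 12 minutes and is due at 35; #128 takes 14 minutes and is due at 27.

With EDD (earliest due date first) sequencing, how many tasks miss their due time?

1

EDD (increasing due date): #128 #121 #114 #100 #107.
#128: 0→14, due 27, tardiness 0
#121: 14→26, due 35, tardiness 0
#114: 26→37, due 50, tardiness 0
#100: 37→47, due 53, tardiness 0
#107: 47→62, due 60, tardiness 2
Late tasks: 1.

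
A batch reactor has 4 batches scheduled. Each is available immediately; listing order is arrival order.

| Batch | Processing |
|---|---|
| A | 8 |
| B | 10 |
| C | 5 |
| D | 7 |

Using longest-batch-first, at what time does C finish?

30

LPT (decreasing processing time): B A D C.
B: 0→10
A: 10→18
D: 18→25
C: 25→30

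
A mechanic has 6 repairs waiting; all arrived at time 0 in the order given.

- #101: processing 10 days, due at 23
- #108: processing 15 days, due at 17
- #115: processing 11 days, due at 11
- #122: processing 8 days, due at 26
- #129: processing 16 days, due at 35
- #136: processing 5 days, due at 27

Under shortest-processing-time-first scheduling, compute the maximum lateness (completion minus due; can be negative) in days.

32

SPT (increasing processing time): #136 #122 #101 #115 #108 #129.
#136: 0→5, due 27, lateness -22
#122: 5→13, due 26, lateness -13
#101: 13→23, due 23, lateness 0
#115: 23→34, due 11, lateness 23
#108: 34→49, due 17, lateness 32
#129: 49→65, due 35, lateness 30
Maximum = 32.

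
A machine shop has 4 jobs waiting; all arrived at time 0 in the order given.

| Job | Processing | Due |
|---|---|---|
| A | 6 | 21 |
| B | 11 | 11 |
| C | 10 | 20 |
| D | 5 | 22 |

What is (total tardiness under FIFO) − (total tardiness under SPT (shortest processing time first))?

FIFO (arrival order): A B C D.
A: 0→6, due 21, tardiness 0
B: 6→17, due 11, tardiness 6
C: 17→27, due 20, tardiness 7
D: 27→32, due 22, tardiness 10
Sum = 0+6+7+10 = 23.
SPT (increasing processing time): D A C B.
D: 0→5, due 22, tardiness 0
A: 5→11, due 21, tardiness 0
C: 11→21, due 20, tardiness 1
B: 21→32, due 11, tardiness 21
Sum = 0+0+1+21 = 22.
Difference = 23 − 22 = 1.

1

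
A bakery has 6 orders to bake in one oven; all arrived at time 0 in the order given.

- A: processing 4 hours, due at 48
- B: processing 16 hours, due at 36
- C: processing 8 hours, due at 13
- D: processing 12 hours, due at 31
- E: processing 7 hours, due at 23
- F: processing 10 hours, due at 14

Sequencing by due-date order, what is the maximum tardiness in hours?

17

EDD (increasing due date): C F E D B A.
C: 0→8, due 13, tardiness 0
F: 8→18, due 14, tardiness 4
E: 18→25, due 23, tardiness 2
D: 25→37, due 31, tardiness 6
B: 37→53, due 36, tardiness 17
A: 53→57, due 48, tardiness 9
Maximum = 17.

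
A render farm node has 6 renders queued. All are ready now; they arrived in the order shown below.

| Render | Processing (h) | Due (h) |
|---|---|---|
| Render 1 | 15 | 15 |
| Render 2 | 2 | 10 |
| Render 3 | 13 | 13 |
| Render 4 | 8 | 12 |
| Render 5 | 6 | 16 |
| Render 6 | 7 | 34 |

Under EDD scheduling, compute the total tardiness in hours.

EDD (increasing due date): Render 2 Render 4 Render 3 Render 1 Render 5 Render 6.
Render 2: 0→2, due 10, tardiness 0
Render 4: 2→10, due 12, tardiness 0
Render 3: 10→23, due 13, tardiness 10
Render 1: 23→38, due 15, tardiness 23
Render 5: 38→44, due 16, tardiness 28
Render 6: 44→51, due 34, tardiness 17
Sum = 0+0+10+23+28+17 = 78.

78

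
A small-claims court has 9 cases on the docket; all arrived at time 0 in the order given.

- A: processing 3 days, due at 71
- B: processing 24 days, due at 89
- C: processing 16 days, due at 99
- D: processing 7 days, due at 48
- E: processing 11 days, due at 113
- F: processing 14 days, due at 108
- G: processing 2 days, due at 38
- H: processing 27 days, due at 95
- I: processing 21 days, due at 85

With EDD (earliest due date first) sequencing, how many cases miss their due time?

3

EDD (increasing due date): G D A I B H C F E.
G: 0→2, due 38, tardiness 0
D: 2→9, due 48, tardiness 0
A: 9→12, due 71, tardiness 0
I: 12→33, due 85, tardiness 0
B: 33→57, due 89, tardiness 0
H: 57→84, due 95, tardiness 0
C: 84→100, due 99, tardiness 1
F: 100→114, due 108, tardiness 6
E: 114→125, due 113, tardiness 12
Late cases: 3.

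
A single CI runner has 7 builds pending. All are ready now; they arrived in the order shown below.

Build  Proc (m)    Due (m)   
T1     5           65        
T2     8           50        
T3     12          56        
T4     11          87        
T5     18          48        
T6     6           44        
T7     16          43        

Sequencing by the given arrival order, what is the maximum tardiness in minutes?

33

FIFO (arrival order): T1 T2 T3 T4 T5 T6 T7.
T1: 0→5, due 65, tardiness 0
T2: 5→13, due 50, tardiness 0
T3: 13→25, due 56, tardiness 0
T4: 25→36, due 87, tardiness 0
T5: 36→54, due 48, tardiness 6
T6: 54→60, due 44, tardiness 16
T7: 60→76, due 43, tardiness 33
Maximum = 33.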